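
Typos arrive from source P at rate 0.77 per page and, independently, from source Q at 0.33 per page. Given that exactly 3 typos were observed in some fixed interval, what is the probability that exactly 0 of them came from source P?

0.0270

Given the total, each event is independently from source P with probability p = λ_P/(λ_P+λ_Q) = 0.77/1.1 = 0.7000.
So K ~ Binomial(3, 0.77/1.1): P(K = 0) = C(3,0) · (0.77/1.1)^0 · (0.33/1.1)^3 ≈ 0.0270.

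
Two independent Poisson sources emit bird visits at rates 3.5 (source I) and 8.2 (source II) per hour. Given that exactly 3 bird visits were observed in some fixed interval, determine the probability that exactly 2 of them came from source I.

Given the total, each event is independently from source I with probability p = λ_I/(λ_I+λ_II) = 3.5/11.7 ≈ 0.2991.
So K ~ Binomial(3, 3.5/11.7): P(K = 2) = C(3,2) · (3.5/11.7)^2 · (8.2/11.7)^1 ≈ 0.1882.

0.1882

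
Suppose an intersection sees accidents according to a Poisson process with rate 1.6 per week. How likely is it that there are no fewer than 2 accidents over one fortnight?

0.8288

Over the interval, μ = 1.6 × 2 = 3.2 (a fortnight = 2 weeks).
P(N ≥ 2) = 1 − P(N ≤ 1) = 1 − Σ_{j=0}^{1} e^(−μ) μ^j/j! ≈ 0.8288.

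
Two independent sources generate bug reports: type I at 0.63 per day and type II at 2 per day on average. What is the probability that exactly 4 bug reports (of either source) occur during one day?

Independent Poisson processes superpose: combined rate λ = 0.63 + 2 = 2.63 per day.
So μ = 2.63.
P(N = 4) = e^(−2.63) · 2.63^4/4! ≈ 0.1437.

0.1437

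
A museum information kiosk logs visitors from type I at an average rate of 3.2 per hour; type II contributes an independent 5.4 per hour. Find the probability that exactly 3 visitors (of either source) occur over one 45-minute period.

0.0707

Independent Poisson processes superpose: combined rate λ = 3.2 + 5.4 = 8.6 per hour.
Over the interval, μ = 8.6 × 0.75 = 6.45 (a 45-minute period = 0.75 hours).
P(N = 3) = e^(−6.45) · 6.45^3/3! ≈ 0.0707.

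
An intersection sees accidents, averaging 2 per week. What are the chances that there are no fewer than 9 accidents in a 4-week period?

Over the interval, μ = 2 × 4 = 8 (a 4-week period = 4 weeks).
P(N ≥ 9) = 1 − P(N ≤ 8) = 1 − Σ_{j=0}^{8} e^(−μ) μ^j/j! ≈ 0.4075.

0.4075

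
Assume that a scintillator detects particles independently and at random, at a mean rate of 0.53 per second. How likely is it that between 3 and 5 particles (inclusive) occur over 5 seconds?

Over the interval, μ = 0.53 × 5 = 2.65 (5 seconds).
P(3 ≤ N ≤ 5) = Σ_{j=3}^{5} e^(−2.65) · 2.65^j/j! ≈ 0.4412.

0.4412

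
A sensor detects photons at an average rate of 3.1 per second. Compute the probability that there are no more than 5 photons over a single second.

With mean μ = 3.1 per second,
P(N ≤ 5) = Σ_{j=0}^{5} e^(−μ) μ^j/j! ≈ 0.9057.

0.9057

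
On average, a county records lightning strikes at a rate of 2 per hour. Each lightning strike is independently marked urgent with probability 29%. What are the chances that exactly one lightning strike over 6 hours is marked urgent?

Thinning: the lightning strikes that are marked urgent themselves form a Poisson process with rate 0.29 × 2 = 0.58 per hour.
Over the interval, μ = 0.58 × 6 = 3.48 (6 hours).
P(N = 1) = e^(−3.48) · 3.48^1/1! ≈ 0.1072.

0.1072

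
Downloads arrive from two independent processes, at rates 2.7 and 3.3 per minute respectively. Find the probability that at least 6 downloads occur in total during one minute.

0.5543

Independent Poisson processes superpose: combined rate λ = 2.7 + 3.3 = 6 per minute.
So μ = 6.
P(N ≥ 6) = 1 − P(N ≤ 5) ≈ 0.5543.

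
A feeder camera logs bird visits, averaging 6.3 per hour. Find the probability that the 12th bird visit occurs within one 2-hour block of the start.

0.6050

Over the interval, μ = 6.3 × 2 = 12.6 (a 2-hour block = 2 hours).
The 12th arrival falls in the interval iff at least 12 events occur there: P(S_12 ≤ t) = P(N ≥ 12) = 1 − P(N ≤ 11) ≈ 0.6050.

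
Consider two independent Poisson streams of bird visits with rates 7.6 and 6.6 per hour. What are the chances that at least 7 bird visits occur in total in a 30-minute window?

0.5651

Independent Poisson processes superpose: combined rate λ = 7.6 + 6.6 = 14.2 per hour.
Over the interval, μ = 14.2 × 0.5 = 7.1 (a 30-minute window = 0.5 hours).
P(N ≥ 7) = 1 − P(N ≤ 6) ≈ 0.5651.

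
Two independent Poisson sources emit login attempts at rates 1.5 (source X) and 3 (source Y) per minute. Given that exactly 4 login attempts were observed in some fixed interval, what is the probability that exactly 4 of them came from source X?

0.0123

Given the total, each event is independently from source X with probability p = λ_X/(λ_X+λ_Y) = 1.5/4.5 ≈ 0.3333.
So K ~ Binomial(4, 1.5/4.5): P(K = 4) = C(4,4) · (1.5/4.5)^4 · (3/4.5)^0 ≈ 0.0123.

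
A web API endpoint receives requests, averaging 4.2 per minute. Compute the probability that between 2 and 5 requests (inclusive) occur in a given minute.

0.6752

With mean μ = 4.2 per minute,
P(2 ≤ N ≤ 5) = Σ_{j=2}^{5} e^(−4.2) · 4.2^j/j! ≈ 0.6752.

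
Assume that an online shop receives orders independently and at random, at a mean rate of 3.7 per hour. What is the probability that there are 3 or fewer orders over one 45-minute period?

0.6975

Over the interval, μ = 3.7 × 0.75 = 2.775 (a 45-minute period = 0.75 hours).
P(N ≤ 3) = Σ_{j=0}^{3} e^(−μ) μ^j/j! ≈ 0.6975.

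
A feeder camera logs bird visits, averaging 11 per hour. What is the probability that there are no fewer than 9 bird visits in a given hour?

0.7680

With mean μ = 11 per hour,
P(N ≥ 9) = 1 − P(N ≤ 8) = 1 − Σ_{j=0}^{8} e^(−μ) μ^j/j! ≈ 0.7680.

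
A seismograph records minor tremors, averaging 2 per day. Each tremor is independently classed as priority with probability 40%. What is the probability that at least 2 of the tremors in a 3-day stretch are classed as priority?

Thinning: the tremors that are classed as priority themselves form a Poisson process with rate 0.4 × 2 = 0.8 per day.
Over the interval, μ = 0.8 × 3 = 2.4 (a 3-day stretch = 3 days).
P(N ≥ 2) = 1 − P(N ≤ 1) ≈ 0.6916.

0.6916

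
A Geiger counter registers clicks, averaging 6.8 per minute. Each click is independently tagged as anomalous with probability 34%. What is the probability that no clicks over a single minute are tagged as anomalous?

0.0991

Thinning: the clicks that are tagged as anomalous themselves form a Poisson process with rate 0.34 × 6.8 = 2.312 per minute.
So μ = 2.312.
P(N = 0) = e^(−2.312) · 2.312^0/0! ≈ 0.0991.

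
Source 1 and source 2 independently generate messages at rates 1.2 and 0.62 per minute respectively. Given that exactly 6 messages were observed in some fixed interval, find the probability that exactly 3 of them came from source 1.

0.2266

Given the total, each event is independently from source 1 with probability p = λ_1/(λ_1+λ_2) = 1.2/1.82 ≈ 0.6593.
So K ~ Binomial(6, 1.2/1.82): P(K = 3) = C(6,3) · (1.2/1.82)^3 · (0.62/1.82)^3 ≈ 0.2266.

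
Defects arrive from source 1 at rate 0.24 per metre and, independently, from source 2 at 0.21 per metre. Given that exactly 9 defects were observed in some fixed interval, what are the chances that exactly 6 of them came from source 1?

Given the total, each event is independently from source 1 with probability p = λ_1/(λ_1+λ_2) = 0.24/0.45 ≈ 0.5333.
So K ~ Binomial(9, 0.24/0.45): P(K = 6) = C(9,6) · (0.24/0.45)^6 · (0.21/0.45)^3 ≈ 0.1965.

0.1965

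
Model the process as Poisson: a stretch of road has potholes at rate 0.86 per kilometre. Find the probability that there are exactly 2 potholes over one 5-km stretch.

0.1254

Over the interval, μ = 0.86 × 5 = 4.3 (a 5-km stretch = 5 kilometres).
P(N = 2) = e^(−μ) μ^2/2! = e^(−4.3) · 4.3^2/2 ≈ 0.1254.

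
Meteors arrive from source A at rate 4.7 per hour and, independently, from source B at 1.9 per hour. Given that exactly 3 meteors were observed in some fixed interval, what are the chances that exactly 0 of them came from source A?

Given the total, each event is independently from source A with probability p = λ_A/(λ_A+λ_B) = 4.7/6.6 ≈ 0.7121.
So K ~ Binomial(3, 4.7/6.6): P(K = 0) = C(3,0) · (4.7/6.6)^0 · (1.9/6.6)^3 ≈ 0.0239.

0.0239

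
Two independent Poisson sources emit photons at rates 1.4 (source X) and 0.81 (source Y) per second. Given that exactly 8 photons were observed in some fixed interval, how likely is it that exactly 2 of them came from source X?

0.0272

Given the total, each event is independently from source X with probability p = λ_X/(λ_X+λ_Y) = 1.4/2.21 ≈ 0.6335.
So K ~ Binomial(8, 1.4/2.21): P(K = 2) = C(8,2) · (1.4/2.21)^2 · (0.81/2.21)^6 ≈ 0.0272.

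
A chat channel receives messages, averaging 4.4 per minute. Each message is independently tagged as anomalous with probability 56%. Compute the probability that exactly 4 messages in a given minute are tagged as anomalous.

Thinning: the messages that are tagged as anomalous themselves form a Poisson process with rate 0.56 × 4.4 = 2.464 per minute.
So μ = 2.464.
P(N = 4) = e^(−2.464) · 2.464^4/4! ≈ 0.1307.

0.1307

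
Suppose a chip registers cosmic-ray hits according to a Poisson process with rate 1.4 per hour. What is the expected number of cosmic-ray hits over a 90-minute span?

E[N] = λt = 1.4 × 1.5 = 2.1 (a 90-minute span = 1.5 hours).

2.1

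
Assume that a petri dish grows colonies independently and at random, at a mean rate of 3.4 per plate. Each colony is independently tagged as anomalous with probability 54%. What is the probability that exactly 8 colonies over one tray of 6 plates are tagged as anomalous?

0.0884

Thinning: the colonies that are tagged as anomalous themselves form a Poisson process with rate 0.54 × 3.4 = 1.836 per plate.
Over the interval, μ = 1.836 × 6 = 11.016 (a tray of 6 plates = 6 plates).
P(N = 8) = e^(−11.016) · 11.016^8/8! ≈ 0.0884.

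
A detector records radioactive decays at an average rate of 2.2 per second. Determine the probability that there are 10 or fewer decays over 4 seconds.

0.7294

Over the interval, μ = 2.2 × 4 = 8.8 (4 seconds).
P(N ≤ 10) = Σ_{j=0}^{10} e^(−μ) μ^j/j! ≈ 0.7294.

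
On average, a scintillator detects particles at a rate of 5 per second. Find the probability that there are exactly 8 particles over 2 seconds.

Over the interval, μ = 5 × 2 = 10 (2 seconds).
P(N = 8) = e^(−μ) μ^8/8! = e^(−10) · 10^8/40320 ≈ 0.1126.

0.1126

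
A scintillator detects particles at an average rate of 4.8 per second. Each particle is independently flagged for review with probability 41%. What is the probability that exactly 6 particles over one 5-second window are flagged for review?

0.0672

Thinning: the particles that are flagged for review themselves form a Poisson process with rate 0.41 × 4.8 = 1.968 per second.
Over the interval, μ = 1.968 × 5 = 9.84 (a 5-second window = 5 seconds).
P(N = 6) = e^(−9.84) · 9.84^6/6! ≈ 0.0672.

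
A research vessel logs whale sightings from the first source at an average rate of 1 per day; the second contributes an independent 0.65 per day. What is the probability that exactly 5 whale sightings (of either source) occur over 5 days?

0.0832

Independent Poisson processes superpose: combined rate λ = 1 + 0.65 = 1.65 per day.
Over the interval, μ = 1.65 × 5 = 8.25 (5 days).
P(N = 5) = e^(−8.25) · 8.25^5/5! ≈ 0.0832.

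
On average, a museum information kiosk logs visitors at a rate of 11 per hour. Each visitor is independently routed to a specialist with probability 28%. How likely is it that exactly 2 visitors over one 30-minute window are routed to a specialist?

0.2542

Thinning: the visitors that are routed to a specialist themselves form a Poisson process with rate 0.28 × 11 = 3.08 per hour.
Over the interval, μ = 3.08 × 0.5 = 1.54 (a 30-minute window = 0.5 hours).
P(N = 2) = e^(−1.54) · 1.54^2/2! ≈ 0.2542.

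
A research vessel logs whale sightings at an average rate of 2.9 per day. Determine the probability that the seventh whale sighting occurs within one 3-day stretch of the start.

Over the interval, μ = 2.9 × 3 = 8.7 (a 3-day stretch = 3 days).
The seventh arrival falls in the interval iff at least 7 events occur there: P(S_7 ≤ t) = P(N ≥ 7) = 1 − P(N ≤ 6) ≈ 0.7645.

0.7645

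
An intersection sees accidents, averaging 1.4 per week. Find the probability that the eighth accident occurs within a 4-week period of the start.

0.2030

Over the interval, μ = 1.4 × 4 = 5.6 (a 4-week period = 4 weeks).
The eighth arrival falls in the interval iff at least 8 events occur there: P(S_8 ≤ t) = P(N ≥ 8) = 1 − P(N ≤ 7) ≈ 0.2030.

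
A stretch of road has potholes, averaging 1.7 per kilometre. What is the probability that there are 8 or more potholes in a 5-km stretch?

0.6144

Over the interval, μ = 1.7 × 5 = 8.5 (a 5-km stretch = 5 kilometres).
P(N ≥ 8) = 1 − P(N ≤ 7) = 1 − Σ_{j=0}^{7} e^(−μ) μ^j/j! ≈ 0.6144.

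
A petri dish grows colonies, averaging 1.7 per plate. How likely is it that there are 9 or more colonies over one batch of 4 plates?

Over the interval, μ = 1.7 × 4 = 6.8 (a batch of 4 plates = 4 plates).
P(N ≥ 9) = 1 − P(N ≤ 8) = 1 − Σ_{j=0}^{8} e^(−μ) μ^j/j! ≈ 0.2452.

0.2452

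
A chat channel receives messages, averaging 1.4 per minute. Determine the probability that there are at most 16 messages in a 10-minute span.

Over the interval, μ = 1.4 × 10 = 14 (a 10-minute span = 10 minutes).
P(N ≤ 16) = Σ_{j=0}^{16} e^(−μ) μ^j/j! ≈ 0.7559.

0.7559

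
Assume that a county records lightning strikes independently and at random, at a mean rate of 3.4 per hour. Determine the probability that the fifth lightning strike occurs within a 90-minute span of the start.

0.5769

Over the interval, μ = 3.4 × 1.5 = 5.1 (a 90-minute span = 1.5 hours).
The fifth arrival falls in the interval iff at least 5 events occur there: P(S_5 ≤ t) = P(N ≥ 5) = 1 − P(N ≤ 4) ≈ 0.5769.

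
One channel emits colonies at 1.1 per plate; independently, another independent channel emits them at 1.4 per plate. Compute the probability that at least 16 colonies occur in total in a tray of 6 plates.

0.4319

Independent Poisson processes superpose: combined rate λ = 1.1 + 1.4 = 2.5 per plate.
Over the interval, μ = 2.5 × 6 = 15 (a tray of 6 plates = 6 plates).
P(N ≥ 16) = 1 − P(N ≤ 15) ≈ 0.4319.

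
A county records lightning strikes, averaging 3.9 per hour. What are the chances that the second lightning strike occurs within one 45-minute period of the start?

Over the interval, μ = 3.9 × 0.75 = 2.925 (a 45-minute period = 0.75 hours).
The second arrival falls in the interval iff at least 2 events occur there: P(S_2 ≤ t) = P(N ≥ 2) = 1 − P(N ≤ 1) ≈ 0.7894.

0.7894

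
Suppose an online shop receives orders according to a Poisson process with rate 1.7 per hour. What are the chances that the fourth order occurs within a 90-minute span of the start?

0.2532

Over the interval, μ = 1.7 × 1.5 = 2.55 (a 90-minute span = 1.5 hours).
The fourth arrival falls in the interval iff at least 4 events occur there: P(S_4 ≤ t) = P(N ≥ 4) = 1 − P(N ≤ 3) ≈ 0.2532.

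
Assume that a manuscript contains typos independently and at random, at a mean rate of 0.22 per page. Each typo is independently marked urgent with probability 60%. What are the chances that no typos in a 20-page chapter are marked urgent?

0.0714

Thinning: the typos that are marked urgent themselves form a Poisson process with rate 0.6 × 0.22 = 0.132 per page.
Over the interval, μ = 0.132 × 20 = 2.64 (a 20-page chapter = 20 pages).
P(N = 0) = e^(−2.64) · 2.64^0/0! ≈ 0.0714.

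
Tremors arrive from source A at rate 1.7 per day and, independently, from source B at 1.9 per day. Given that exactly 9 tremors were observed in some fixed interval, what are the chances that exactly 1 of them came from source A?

Given the total, each event is independently from source A with probability p = λ_A/(λ_A+λ_B) = 1.7/3.6 ≈ 0.4722.
So K ~ Binomial(9, 1.7/3.6): P(K = 1) = C(9,1) · (1.7/3.6)^1 · (1.9/3.6)^8 ≈ 0.0256.

0.0256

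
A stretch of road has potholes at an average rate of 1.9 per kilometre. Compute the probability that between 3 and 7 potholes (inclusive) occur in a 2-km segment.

Over the interval, μ = 1.9 × 2 = 3.8 (a 2-km segment = 2 kilometres).
P(3 ≤ N ≤ 7) = Σ_{j=3}^{7} e^(−3.8) · 3.8^j/j! ≈ 0.6910.

0.6910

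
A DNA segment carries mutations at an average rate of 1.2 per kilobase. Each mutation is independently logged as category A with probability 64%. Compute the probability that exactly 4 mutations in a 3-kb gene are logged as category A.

0.1172

Thinning: the mutations that are logged as category A themselves form a Poisson process with rate 0.64 × 1.2 = 0.768 per kilobase.
Over the interval, μ = 0.768 × 3 = 2.304 (a 3-kb gene = 3 kilobases).
P(N = 4) = e^(−2.304) · 2.304^4/4! ≈ 0.1172.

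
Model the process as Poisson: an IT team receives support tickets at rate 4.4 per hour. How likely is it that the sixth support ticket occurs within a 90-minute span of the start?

Over the interval, μ = 4.4 × 1.5 = 6.6 (a 90-minute span = 1.5 hours).
The sixth arrival falls in the interval iff at least 6 events occur there: P(S_6 ≤ t) = P(N ≥ 6) = 1 − P(N ≤ 5) ≈ 0.6453.

0.6453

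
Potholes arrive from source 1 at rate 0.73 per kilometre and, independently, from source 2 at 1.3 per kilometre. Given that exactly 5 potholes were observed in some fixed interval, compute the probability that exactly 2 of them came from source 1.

0.3396

Given the total, each event is independently from source 1 with probability p = λ_1/(λ_1+λ_2) = 0.73/2.03 ≈ 0.3596.
So K ~ Binomial(5, 0.73/2.03): P(K = 2) = C(5,2) · (0.73/2.03)^2 · (1.3/2.03)^3 ≈ 0.3396.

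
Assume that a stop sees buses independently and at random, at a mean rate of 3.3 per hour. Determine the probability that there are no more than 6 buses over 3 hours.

0.1366

Over the interval, μ = 3.3 × 3 = 9.9 (3 hours).
P(N ≤ 6) = Σ_{j=0}^{6} e^(−μ) μ^j/j! ≈ 0.1366.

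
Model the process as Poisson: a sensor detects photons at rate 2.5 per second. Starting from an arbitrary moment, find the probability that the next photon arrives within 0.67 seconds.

0.8127

Inter-arrival times are exponential with rate λ = 2.5 per second.
P(T ≤ 0.67) = 1 − e^(−λt) = 1 − e^(−2.5 × 0.67) = 1 − e^(−1.675) ≈ 0.8127.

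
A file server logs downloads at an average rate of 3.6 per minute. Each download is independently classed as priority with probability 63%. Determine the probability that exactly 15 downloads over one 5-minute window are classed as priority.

0.0600

Thinning: the downloads that are classed as priority themselves form a Poisson process with rate 0.63 × 3.6 = 2.268 per minute.
Over the interval, μ = 2.268 × 5 = 11.34 (a 5-minute window = 5 minutes).
P(N = 15) = e^(−11.34) · 11.34^15/15! ≈ 0.0600.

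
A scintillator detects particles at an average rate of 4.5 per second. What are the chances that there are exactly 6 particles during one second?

With mean μ = 4.5 per second,
P(N = 6) = e^(−μ) μ^6/6! = e^(−4.5) · 4.5^6/720 ≈ 0.1281.

0.1281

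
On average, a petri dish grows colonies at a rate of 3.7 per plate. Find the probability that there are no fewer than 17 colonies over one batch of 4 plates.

Over the interval, μ = 3.7 × 4 = 14.8 (a batch of 4 plates = 4 plates).
P(N ≥ 17) = 1 − P(N ≤ 16) = 1 − Σ_{j=0}^{16} e^(−μ) μ^j/j! ≈ 0.3168.

0.3168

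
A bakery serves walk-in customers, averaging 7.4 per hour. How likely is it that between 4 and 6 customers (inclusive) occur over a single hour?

0.3288

With mean μ = 7.4 per hour,
P(4 ≤ N ≤ 6) = Σ_{j=4}^{6} e^(−7.4) · 7.4^j/j! ≈ 0.3288.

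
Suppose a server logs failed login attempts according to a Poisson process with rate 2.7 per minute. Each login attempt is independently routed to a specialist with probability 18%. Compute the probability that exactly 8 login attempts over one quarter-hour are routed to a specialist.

0.1350

Thinning: the login attempts that are routed to a specialist themselves form a Poisson process with rate 0.18 × 2.7 = 0.486 per minute.
Over the interval, μ = 0.486 × 15 = 7.29 (a quarter-hour = 15 minutes).
P(N = 8) = e^(−7.29) · 7.29^8/8! ≈ 0.1350.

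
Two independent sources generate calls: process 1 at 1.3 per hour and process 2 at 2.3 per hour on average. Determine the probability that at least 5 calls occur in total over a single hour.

0.2936

Independent Poisson processes superpose: combined rate λ = 1.3 + 2.3 = 3.6 per hour.
So μ = 3.6.
P(N ≥ 5) = 1 − P(N ≤ 4) ≈ 0.2936.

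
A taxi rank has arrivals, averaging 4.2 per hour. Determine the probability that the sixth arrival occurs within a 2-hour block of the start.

0.8427

Over the interval, μ = 4.2 × 2 = 8.4 (a 2-hour block = 2 hours).
The sixth arrival falls in the interval iff at least 6 events occur there: P(S_6 ≤ t) = P(N ≥ 6) = 1 − P(N ≤ 5) ≈ 0.8427.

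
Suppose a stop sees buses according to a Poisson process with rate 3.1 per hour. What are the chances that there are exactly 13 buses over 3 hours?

0.0572

Over the interval, μ = 3.1 × 3 = 9.3 (3 hours).
P(N = 13) = e^(−μ) μ^13/13! = e^(−9.3) · 9.3^13/6227020800 ≈ 0.0572.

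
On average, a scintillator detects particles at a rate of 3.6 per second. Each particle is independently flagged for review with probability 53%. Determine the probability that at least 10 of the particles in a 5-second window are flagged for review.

0.4834

Thinning: the particles that are flagged for review themselves form a Poisson process with rate 0.53 × 3.6 = 1.908 per second.
Over the interval, μ = 1.908 × 5 = 9.54 (a 5-second window = 5 seconds).
P(N ≥ 10) = 1 − P(N ≤ 9) ≈ 0.4834.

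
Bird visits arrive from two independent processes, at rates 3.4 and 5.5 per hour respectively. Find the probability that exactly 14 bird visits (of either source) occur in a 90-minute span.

Independent Poisson processes superpose: combined rate λ = 3.4 + 5.5 = 8.9 per hour.
Over the interval, μ = 8.9 × 1.5 = 13.35 (a 90-minute span = 1.5 hours).
P(N = 14) = e^(−13.35) · 13.35^14/14! ≈ 0.1044.

0.1044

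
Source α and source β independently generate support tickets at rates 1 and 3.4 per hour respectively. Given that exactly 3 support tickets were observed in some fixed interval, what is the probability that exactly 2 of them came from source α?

0.1197

Given the total, each event is independently from source α with probability p = λ_α/(λ_α+λ_β) = 1/4.4 ≈ 0.2273.
So K ~ Binomial(3, 1/4.4): P(K = 2) = C(3,2) · (1/4.4)^2 · (3.4/4.4)^1 ≈ 0.1197.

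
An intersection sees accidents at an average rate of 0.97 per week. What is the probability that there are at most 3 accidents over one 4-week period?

0.4573

Over the interval, μ = 0.97 × 4 = 3.88 (a 4-week period = 4 weeks).
P(N ≤ 3) = Σ_{j=0}^{3} e^(−μ) μ^j/j! ≈ 0.4573.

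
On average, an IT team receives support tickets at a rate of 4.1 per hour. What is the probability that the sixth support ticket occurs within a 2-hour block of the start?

Over the interval, μ = 4.1 × 2 = 8.2 (a 2-hour block = 2 hours).
The sixth arrival falls in the interval iff at least 6 events occur there: P(S_6 ≤ t) = P(N ≥ 6) = 1 − P(N ≤ 5) ≈ 0.8264.

0.8264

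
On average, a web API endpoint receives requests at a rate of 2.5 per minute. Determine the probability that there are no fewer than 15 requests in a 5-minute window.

0.2750

Over the interval, μ = 2.5 × 5 = 12.5 (a 5-minute window = 5 minutes).
P(N ≥ 15) = 1 − P(N ≤ 14) = 1 − Σ_{j=0}^{14} e^(−μ) μ^j/j! ≈ 0.2750.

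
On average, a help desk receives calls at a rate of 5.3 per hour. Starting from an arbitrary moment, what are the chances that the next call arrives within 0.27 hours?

Inter-arrival times are exponential with rate λ = 5.3 per hour.
P(T ≤ 0.27) = 1 − e^(−λt) = 1 − e^(−5.3 × 0.27) = 1 − e^(−1.431) ≈ 0.7609.

0.7609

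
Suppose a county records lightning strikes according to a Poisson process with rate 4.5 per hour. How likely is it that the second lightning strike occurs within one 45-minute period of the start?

0.8503

Over the interval, μ = 4.5 × 0.75 = 3.375 (a 45-minute period = 0.75 hours).
The second arrival falls in the interval iff at least 2 events occur there: P(S_2 ≤ t) = P(N ≥ 2) = 1 − P(N ≤ 1) ≈ 0.8503.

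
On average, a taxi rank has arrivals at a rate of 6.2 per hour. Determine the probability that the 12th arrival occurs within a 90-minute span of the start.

Over the interval, μ = 6.2 × 1.5 = 9.3 (a 90-minute span = 1.5 hours).
The 12th arrival falls in the interval iff at least 12 events occur there: P(S_12 ≤ t) = P(N ≥ 12) = 1 − P(N ≤ 11) ≈ 0.2270.

0.2270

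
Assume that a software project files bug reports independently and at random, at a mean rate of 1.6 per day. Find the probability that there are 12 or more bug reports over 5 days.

0.1119

Over the interval, μ = 1.6 × 5 = 8 (5 days).
P(N ≥ 12) = 1 − P(N ≤ 11) = 1 − Σ_{j=0}^{11} e^(−μ) μ^j/j! ≈ 0.1119.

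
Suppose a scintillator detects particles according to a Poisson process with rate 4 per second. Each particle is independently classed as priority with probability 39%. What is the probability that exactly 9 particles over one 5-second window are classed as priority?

0.1207

Thinning: the particles that are classed as priority themselves form a Poisson process with rate 0.39 × 4 = 1.56 per second.
Over the interval, μ = 1.56 × 5 = 7.8 (a 5-second window = 5 seconds).
P(N = 9) = e^(−7.8) · 7.8^9/9! ≈ 0.1207.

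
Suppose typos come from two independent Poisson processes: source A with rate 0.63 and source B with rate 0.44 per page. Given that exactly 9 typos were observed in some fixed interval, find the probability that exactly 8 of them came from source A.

Given the total, each event is independently from source A with probability p = λ_A/(λ_A+λ_B) = 0.63/1.07 ≈ 0.5888.
So K ~ Binomial(9, 0.63/1.07): P(K = 8) = C(9,8) · (0.63/1.07)^8 · (0.44/1.07)^1 ≈ 0.0535.

0.0535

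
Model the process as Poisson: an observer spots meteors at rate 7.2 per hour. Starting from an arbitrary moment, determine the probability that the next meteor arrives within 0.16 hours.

Inter-arrival times are exponential with rate λ = 7.2 per hour.
P(T ≤ 0.16) = 1 − e^(−λt) = 1 − e^(−7.2 × 0.16) = 1 − e^(−1.152) ≈ 0.6840.

0.6840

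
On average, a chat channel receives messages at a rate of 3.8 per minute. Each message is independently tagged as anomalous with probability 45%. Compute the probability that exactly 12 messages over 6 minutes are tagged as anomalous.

0.0994

Thinning: the messages that are tagged as anomalous themselves form a Poisson process with rate 0.45 × 3.8 = 1.71 per minute.
Over the interval, μ = 1.71 × 6 = 10.26 (6 minutes).
P(N = 12) = e^(−10.26) · 10.26^12/12! ≈ 0.0994.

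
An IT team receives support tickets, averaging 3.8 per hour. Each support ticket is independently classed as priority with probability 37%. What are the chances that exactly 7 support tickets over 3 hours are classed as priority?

Thinning: the support tickets that are classed as priority themselves form a Poisson process with rate 0.37 × 3.8 = 1.406 per hour.
Over the interval, μ = 1.406 × 3 = 4.218 (3 hours).
P(N = 7) = e^(−4.218) · 4.218^7/7! ≈ 0.0694.

0.0694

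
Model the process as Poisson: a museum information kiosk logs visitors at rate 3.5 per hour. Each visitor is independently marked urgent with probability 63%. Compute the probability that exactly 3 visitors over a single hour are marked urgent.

Thinning: the visitors that are marked urgent themselves form a Poisson process with rate 0.63 × 3.5 = 2.205 per hour.
So μ = 2.205.
P(N = 3) = e^(−2.205) · 2.205^3/3! ≈ 0.1970.

0.1970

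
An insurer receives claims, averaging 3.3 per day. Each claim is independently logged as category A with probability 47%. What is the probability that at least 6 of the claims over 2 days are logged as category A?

0.0945

Thinning: the claims that are logged as category A themselves form a Poisson process with rate 0.47 × 3.3 = 1.551 per day.
Over the interval, μ = 1.551 × 2 = 3.102 (2 days).
P(N ≥ 6) = 1 − P(N ≤ 5) ≈ 0.0945.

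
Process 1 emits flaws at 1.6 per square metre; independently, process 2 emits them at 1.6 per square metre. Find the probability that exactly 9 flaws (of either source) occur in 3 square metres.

Independent Poisson processes superpose: combined rate λ = 1.6 + 1.6 = 3.2 per square metre.
Over the interval, μ = 3.2 × 3 = 9.6 (3 square metres).
P(N = 9) = e^(−9.6) · 9.6^9/9! ≈ 0.1293.

0.1293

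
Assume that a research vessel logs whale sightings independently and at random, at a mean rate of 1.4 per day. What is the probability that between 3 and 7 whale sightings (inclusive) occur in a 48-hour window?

0.5224

Over the interval, μ = 1.4 × 2 = 2.8 (a 48-hour window = 2 days).
P(3 ≤ N ≤ 7) = Σ_{j=3}^{7} e^(−2.8) · 2.8^j/j! ≈ 0.5224.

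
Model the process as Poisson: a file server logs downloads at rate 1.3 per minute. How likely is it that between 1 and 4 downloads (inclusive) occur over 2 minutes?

Over the interval, μ = 1.3 × 2 = 2.6 (2 minutes).
P(1 ≤ N ≤ 4) = Σ_{j=1}^{4} e^(−2.6) · 2.6^j/j! ≈ 0.8031.

0.8031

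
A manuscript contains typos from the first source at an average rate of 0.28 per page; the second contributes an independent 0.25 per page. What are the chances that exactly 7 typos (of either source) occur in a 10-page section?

Independent Poisson processes superpose: combined rate λ = 0.28 + 0.25 = 0.53 per page.
Over the interval, μ = 0.53 × 10 = 5.3 (a 10-page section = 10 pages).
P(N = 7) = e^(−5.3) · 5.3^7/7! ≈ 0.1163.

0.1163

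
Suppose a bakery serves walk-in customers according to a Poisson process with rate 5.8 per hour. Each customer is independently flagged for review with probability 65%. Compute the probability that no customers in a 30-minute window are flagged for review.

0.1518

Thinning: the customers that are flagged for review themselves form a Poisson process with rate 0.65 × 5.8 = 3.77 per hour.
Over the interval, μ = 3.77 × 0.5 = 1.885 (a 30-minute window = 0.5 hours).
P(N = 0) = e^(−1.885) · 1.885^0/0! ≈ 0.1518.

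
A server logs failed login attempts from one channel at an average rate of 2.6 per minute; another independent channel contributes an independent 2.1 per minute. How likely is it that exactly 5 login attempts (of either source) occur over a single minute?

Independent Poisson processes superpose: combined rate λ = 2.6 + 2.1 = 4.7 per minute.
So μ = 4.7.
P(N = 5) = e^(−4.7) · 4.7^5/5! ≈ 0.1738.

0.1738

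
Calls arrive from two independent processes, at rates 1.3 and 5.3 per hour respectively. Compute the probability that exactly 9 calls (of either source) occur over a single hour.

0.0891

Independent Poisson processes superpose: combined rate λ = 1.3 + 5.3 = 6.6 per hour.
So μ = 6.6.
P(N = 9) = e^(−6.6) · 6.6^9/9! ≈ 0.0891.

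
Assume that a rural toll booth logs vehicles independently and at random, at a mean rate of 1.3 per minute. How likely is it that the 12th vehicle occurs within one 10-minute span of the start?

0.6468

Over the interval, μ = 1.3 × 10 = 13 (a 10-minute span = 10 minutes).
The 12th arrival falls in the interval iff at least 12 events occur there: P(S_12 ≤ t) = P(N ≥ 12) = 1 − P(N ≤ 11) ≈ 0.6468.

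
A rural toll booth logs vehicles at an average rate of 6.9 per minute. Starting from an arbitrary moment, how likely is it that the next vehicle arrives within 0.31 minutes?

Inter-arrival times are exponential with rate λ = 6.9 per minute.
P(T ≤ 0.31) = 1 − e^(−λt) = 1 − e^(−6.9 × 0.31) = 1 − e^(−2.139) ≈ 0.8822.

0.8822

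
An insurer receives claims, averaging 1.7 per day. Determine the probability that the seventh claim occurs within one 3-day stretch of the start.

Over the interval, μ = 1.7 × 3 = 5.1 (a 3-day stretch = 3 days).
The seventh arrival falls in the interval iff at least 7 events occur there: P(S_7 ≤ t) = P(N ≥ 7) = 1 − P(N ≤ 6) ≈ 0.2526.

0.2526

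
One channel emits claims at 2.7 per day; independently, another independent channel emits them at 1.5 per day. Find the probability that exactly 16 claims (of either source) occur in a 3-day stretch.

Independent Poisson processes superpose: combined rate λ = 2.7 + 1.5 = 4.2 per day.
Over the interval, μ = 4.2 × 3 = 12.6 (a 3-day stretch = 3 days).
P(N = 16) = e^(−12.6) · 12.6^16/16! ≈ 0.0650.

0.0650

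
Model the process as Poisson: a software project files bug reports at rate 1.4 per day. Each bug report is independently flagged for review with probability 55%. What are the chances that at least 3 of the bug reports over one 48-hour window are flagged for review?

Thinning: the bug reports that are flagged for review themselves form a Poisson process with rate 0.55 × 1.4 = 0.77 per day.
Over the interval, μ = 0.77 × 2 = 1.54 (a 48-hour window = 2 days).
P(N ≥ 3) = 1 − P(N ≤ 2) ≈ 0.2013.

0.2013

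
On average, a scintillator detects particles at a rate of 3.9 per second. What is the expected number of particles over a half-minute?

E[N] = λt = 3.9 × 30 = 117 (a half-minute = 30 seconds).

117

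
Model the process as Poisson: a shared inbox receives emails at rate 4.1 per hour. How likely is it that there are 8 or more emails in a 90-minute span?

0.2769

Over the interval, μ = 4.1 × 1.5 = 6.15 (a 90-minute span = 1.5 hours).
P(N ≥ 8) = 1 − P(N ≤ 7) = 1 − Σ_{j=0}^{7} e^(−μ) μ^j/j! ≈ 0.2769.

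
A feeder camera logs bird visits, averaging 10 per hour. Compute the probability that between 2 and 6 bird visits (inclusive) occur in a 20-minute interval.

Over the interval, μ = 10 × 1/3 ≈ 3.33333 (a 20-minute interval = 1/3 hours).
P(2 ≤ N ≤ 6) = Σ_{j=2}^{6} e^(−3.33333) · 3.33333^j/j! ≈ 0.7922.

0.7922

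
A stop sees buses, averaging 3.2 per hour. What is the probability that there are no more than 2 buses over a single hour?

With mean μ = 3.2 per hour,
P(N ≤ 2) = Σ_{j=0}^{2} e^(−μ) μ^j/j! ≈ 0.3799.

0.3799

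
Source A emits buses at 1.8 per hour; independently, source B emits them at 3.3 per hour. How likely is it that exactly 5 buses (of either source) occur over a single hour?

Independent Poisson processes superpose: combined rate λ = 1.8 + 3.3 = 5.1 per hour.
So μ = 5.1.
P(N = 5) = e^(−5.1) · 5.1^5/5! ≈ 0.1753.

0.1753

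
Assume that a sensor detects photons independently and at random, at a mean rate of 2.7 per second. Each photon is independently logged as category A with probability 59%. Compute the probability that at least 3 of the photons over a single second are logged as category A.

0.2148

Thinning: the photons that are logged as category A themselves form a Poisson process with rate 0.59 × 2.7 = 1.593 per second.
So μ = 1.593.
P(N ≥ 3) = 1 − P(N ≤ 2) ≈ 0.2148.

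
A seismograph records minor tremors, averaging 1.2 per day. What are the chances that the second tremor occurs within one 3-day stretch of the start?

Over the interval, μ = 1.2 × 3 = 3.6 (a 3-day stretch = 3 days).
The second arrival falls in the interval iff at least 2 events occur there: P(S_2 ≤ t) = P(N ≥ 2) = 1 − P(N ≤ 1) ≈ 0.8743.

0.8743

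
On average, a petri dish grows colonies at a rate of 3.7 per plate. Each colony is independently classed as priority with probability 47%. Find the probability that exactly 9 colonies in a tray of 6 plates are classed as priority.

Thinning: the colonies that are classed as priority themselves form a Poisson process with rate 0.47 × 3.7 = 1.739 per plate.
Over the interval, μ = 1.739 × 6 = 10.434 (a tray of 6 plates = 6 plates).
P(N = 9) = e^(−10.434) · 10.434^9/9! ≈ 0.1188.

0.1188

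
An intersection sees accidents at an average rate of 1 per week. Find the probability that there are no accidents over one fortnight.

0.1353

Over the interval, μ = 1 × 2 = 2 (a fortnight = 2 weeks).
P(N = 0) = e^(−μ) μ^0/0! = e^(−2) · 2^0/1 ≈ 0.1353.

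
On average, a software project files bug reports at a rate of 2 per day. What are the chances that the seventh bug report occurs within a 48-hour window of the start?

Over the interval, μ = 2 × 2 = 4 (a 48-hour window = 2 days).
The seventh arrival falls in the interval iff at least 7 events occur there: P(S_7 ≤ t) = P(N ≥ 7) = 1 − P(N ≤ 6) ≈ 0.1107.

0.1107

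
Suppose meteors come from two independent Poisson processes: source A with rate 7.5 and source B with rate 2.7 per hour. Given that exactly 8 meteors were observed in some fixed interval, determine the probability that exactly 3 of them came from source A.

0.0289

Given the total, each event is independently from source A with probability p = λ_A/(λ_A+λ_B) = 7.5/10.2 ≈ 0.7353.
So K ~ Binomial(8, 7.5/10.2): P(K = 3) = C(8,3) · (7.5/10.2)^3 · (2.7/10.2)^5 ≈ 0.0289.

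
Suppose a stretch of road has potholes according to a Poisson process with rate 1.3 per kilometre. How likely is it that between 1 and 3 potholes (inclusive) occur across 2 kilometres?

0.6617

Over the interval, μ = 1.3 × 2 = 2.6 (2 kilometres).
P(1 ≤ N ≤ 3) = Σ_{j=1}^{3} e^(−2.6) · 2.6^j/j! ≈ 0.6617.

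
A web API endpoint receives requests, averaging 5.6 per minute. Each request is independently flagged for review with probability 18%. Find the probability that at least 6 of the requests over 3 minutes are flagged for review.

0.0864

Thinning: the requests that are flagged for review themselves form a Poisson process with rate 0.18 × 5.6 = 1.008 per minute.
Over the interval, μ = 1.008 × 3 = 3.024 (3 minutes).
P(N ≥ 6) = 1 − P(N ≤ 5) ≈ 0.0864.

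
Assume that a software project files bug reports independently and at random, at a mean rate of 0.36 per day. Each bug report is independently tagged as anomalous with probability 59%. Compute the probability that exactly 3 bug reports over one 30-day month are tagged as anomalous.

Thinning: the bug reports that are tagged as anomalous themselves form a Poisson process with rate 0.59 × 0.36 = 0.2124 per day.
Over the interval, μ = 0.2124 × 30 = 6.372 (a 30-day month = 30 days).
P(N = 3) = e^(−6.372) · 6.372^3/3! ≈ 0.0737.

0.0737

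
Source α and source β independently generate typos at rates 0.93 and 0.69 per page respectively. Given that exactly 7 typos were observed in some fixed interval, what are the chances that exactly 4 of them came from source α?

Given the total, each event is independently from source α with probability p = λ_α/(λ_α+λ_β) = 0.93/1.62 ≈ 0.5741.
So K ~ Binomial(7, 0.93/1.62): P(K = 4) = C(7,4) · (0.93/1.62)^4 · (0.69/1.62)^3 ≈ 0.2937.

0.2937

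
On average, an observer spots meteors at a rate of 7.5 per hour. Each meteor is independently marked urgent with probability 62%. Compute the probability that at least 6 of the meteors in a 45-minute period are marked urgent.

Thinning: the meteors that are marked urgent themselves form a Poisson process with rate 0.62 × 7.5 = 4.65 per hour.
Over the interval, μ = 4.65 × 0.75 = 3.4875 (a 45-minute period = 0.75 hours).
P(N ≥ 6) = 1 − P(N ≤ 5) ≈ 0.1407.

0.1407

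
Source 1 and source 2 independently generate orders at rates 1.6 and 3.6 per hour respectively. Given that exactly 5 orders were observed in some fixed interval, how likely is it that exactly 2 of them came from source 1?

Given the total, each event is independently from source 1 with probability p = λ_1/(λ_1+λ_2) = 1.6/5.2 ≈ 0.3077.
So K ~ Binomial(5, 1.6/5.2): P(K = 2) = C(5,2) · (1.6/5.2)^2 · (3.6/5.2)^3 ≈ 0.3141.

0.3141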